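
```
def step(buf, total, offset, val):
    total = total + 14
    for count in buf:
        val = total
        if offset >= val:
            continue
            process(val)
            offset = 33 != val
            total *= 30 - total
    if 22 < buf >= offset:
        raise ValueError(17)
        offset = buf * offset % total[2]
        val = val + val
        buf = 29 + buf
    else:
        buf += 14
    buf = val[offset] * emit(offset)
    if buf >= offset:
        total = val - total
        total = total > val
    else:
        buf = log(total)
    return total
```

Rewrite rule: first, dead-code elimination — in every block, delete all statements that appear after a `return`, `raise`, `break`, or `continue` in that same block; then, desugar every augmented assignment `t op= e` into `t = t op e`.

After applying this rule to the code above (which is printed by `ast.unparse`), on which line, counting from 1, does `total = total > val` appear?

Transformed code:
def step(buf, total, offset, val):
    total = total + 14
    for count in buf:
        val = total
        if offset >= val:
            continue
    if 22 < buf >= offset:
        raise ValueError(17)
    else:
        buf = buf + 14
    buf = val[offset] * emit(offset)
    if buf >= offset:
        total = val - total
        total = total > val
    else:
        buf = log(total)
    return total

14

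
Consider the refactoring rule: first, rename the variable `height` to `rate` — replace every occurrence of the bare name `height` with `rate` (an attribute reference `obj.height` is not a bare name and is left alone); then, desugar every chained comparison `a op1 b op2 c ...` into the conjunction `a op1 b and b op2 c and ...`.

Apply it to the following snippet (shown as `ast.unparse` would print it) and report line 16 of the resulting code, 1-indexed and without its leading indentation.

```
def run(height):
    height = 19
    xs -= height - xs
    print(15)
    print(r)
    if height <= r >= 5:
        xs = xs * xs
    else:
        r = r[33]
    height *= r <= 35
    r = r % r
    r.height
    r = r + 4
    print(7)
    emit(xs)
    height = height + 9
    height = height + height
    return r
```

rate = rate + 9

Transformed code:
def run(rate):
    rate = 19
    xs -= rate - xs
    print(15)
    print(r)
    if rate <= r and r >= 5:
        xs = xs * xs
    else:
        r = r[33]
    rate *= r <= 35
    r = r % r
    r.height
    r = r + 4
    print(7)
    emit(xs)
    rate = rate + 9
    rate = rate + rate
    return r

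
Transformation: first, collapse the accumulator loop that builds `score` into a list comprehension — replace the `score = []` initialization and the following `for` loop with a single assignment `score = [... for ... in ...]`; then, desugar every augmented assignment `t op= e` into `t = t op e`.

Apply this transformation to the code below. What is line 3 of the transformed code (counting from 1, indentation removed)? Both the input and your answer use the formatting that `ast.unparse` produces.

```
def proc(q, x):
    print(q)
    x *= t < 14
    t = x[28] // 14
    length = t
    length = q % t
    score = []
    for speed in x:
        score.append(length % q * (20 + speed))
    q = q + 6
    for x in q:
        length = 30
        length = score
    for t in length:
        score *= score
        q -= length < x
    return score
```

Transformed code:
def proc(q, x):
    print(q)
    x = x * (t < 14)
    t = x[28] // 14
    length = t
    length = q % t
    score = [length % q * (20 + speed) for speed in x]
    q = q + 6
    for x in q:
        length = 30
        length = score
    for t in length:
        score = score * score
        q = q - (length < x)
    return score

x = x * (t < 14)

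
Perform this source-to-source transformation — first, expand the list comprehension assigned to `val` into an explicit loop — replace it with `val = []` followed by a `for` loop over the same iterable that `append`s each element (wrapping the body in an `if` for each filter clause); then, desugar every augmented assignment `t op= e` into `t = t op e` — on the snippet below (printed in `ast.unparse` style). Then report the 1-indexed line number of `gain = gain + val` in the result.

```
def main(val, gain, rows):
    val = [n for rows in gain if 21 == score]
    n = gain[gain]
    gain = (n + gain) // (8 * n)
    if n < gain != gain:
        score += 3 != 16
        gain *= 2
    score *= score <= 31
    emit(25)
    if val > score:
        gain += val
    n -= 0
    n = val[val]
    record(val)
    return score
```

14

Transformed code:
def main(val, gain, rows):
    val = []
    for rows in gain:
        if 21 == score:
            val.append(n)
    n = gain[gain]
    gain = (n + gain) // (8 * n)
    if n < gain != gain:
        score = score + (3 != 16)
        gain = gain * 2
    score = score * (score <= 31)
    emit(25)
    if val > score:
        gain = gain + val
    n = n - 0
    n = val[val]
    record(val)
    return score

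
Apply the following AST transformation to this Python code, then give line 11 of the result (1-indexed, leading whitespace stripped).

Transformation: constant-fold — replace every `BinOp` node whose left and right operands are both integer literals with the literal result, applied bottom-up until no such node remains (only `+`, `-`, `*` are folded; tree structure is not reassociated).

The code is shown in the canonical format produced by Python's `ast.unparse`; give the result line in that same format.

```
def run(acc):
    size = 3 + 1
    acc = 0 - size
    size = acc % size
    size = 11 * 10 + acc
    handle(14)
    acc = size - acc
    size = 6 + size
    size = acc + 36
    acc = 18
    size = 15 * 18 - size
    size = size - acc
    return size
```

Transformed code:
def run(acc):
    size = 4
    acc = 0 - size
    size = acc % size
    size = 110 + acc
    handle(14)
    acc = size - acc
    size = 6 + size
    size = acc + 36
    acc = 18
    size = 270 - size
    size = size - acc
    return size

size = 270 - size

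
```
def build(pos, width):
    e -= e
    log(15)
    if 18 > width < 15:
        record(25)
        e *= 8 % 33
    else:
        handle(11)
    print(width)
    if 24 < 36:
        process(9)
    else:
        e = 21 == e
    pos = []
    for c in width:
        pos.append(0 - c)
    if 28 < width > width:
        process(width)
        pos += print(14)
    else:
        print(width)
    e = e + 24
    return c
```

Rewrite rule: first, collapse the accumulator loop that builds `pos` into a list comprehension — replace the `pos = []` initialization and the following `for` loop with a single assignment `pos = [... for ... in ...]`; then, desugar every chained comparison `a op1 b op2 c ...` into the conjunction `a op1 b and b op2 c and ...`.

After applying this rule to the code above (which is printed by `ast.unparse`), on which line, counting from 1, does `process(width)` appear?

16

Transformed code:
def build(pos, width):
    e -= e
    log(15)
    if 18 > width and width < 15:
        record(25)
        e *= 8 % 33
    else:
        handle(11)
    print(width)
    if 24 < 36:
        process(9)
    else:
        e = 21 == e
    pos = [0 - c for c in width]
    if 28 < width and width > width:
        process(width)
        pos += print(14)
    else:
        print(width)
    e = e + 24
    return c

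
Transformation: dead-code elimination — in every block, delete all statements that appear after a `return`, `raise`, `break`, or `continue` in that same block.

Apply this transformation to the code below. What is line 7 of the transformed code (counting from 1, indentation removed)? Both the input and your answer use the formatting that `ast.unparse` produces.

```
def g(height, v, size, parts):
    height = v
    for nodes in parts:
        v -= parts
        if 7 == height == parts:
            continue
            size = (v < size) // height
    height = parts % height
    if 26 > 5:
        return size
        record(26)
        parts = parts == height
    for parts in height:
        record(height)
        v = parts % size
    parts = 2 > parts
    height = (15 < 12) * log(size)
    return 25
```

Transformed code:
def g(height, v, size, parts):
    height = v
    for nodes in parts:
        v -= parts
        if 7 == height == parts:
            continue
    height = parts % height
    if 26 > 5:
        return size
    for parts in height:
        record(height)
        v = parts % size
    parts = 2 > parts
    height = (15 < 12) * log(size)
    return 25

height = parts % height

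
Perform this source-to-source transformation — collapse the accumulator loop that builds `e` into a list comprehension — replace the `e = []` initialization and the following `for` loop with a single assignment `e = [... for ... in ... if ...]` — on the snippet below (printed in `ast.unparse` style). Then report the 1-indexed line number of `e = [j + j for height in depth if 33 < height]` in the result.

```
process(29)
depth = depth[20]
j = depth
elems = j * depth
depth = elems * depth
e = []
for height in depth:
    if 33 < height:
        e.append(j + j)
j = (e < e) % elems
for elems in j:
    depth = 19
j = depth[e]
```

6

Transformed code:
process(29)
depth = depth[20]
j = depth
elems = j * depth
depth = elems * depth
e = [j + j for height in depth if 33 < height]
j = (e < e) % elems
for elems in j:
    depth = 19
j = depth[e]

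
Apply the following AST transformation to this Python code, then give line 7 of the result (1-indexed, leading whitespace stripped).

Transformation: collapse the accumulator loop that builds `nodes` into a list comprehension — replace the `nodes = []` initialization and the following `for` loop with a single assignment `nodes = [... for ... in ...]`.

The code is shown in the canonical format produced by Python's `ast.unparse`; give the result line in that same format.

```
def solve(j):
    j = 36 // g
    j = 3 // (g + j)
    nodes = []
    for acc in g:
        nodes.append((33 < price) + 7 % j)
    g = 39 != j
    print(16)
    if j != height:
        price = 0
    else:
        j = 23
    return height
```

if j != height:

Transformed code:
def solve(j):
    j = 36 // g
    j = 3 // (g + j)
    nodes = [(33 < price) + 7 % j for acc in g]
    g = 39 != j
    print(16)
    if j != height:
        price = 0
    else:
        j = 23
    return height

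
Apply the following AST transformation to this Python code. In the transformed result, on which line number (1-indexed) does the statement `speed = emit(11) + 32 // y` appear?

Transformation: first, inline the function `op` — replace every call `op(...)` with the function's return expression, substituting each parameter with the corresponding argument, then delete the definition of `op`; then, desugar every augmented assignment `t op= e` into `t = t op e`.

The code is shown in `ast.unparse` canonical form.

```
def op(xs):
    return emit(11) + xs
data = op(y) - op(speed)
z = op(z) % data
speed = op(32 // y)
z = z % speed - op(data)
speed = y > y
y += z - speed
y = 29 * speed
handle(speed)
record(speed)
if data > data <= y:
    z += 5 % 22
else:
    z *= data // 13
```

Transformed code:
data = emit(11) + y - (emit(11) + speed)
z = (emit(11) + z) % data
speed = emit(11) + 32 // y
z = z % speed - (emit(11) + data)
speed = y > y
y = y + (z - speed)
y = 29 * speed
handle(speed)
record(speed)
if data > data <= y:
    z = z + 5 % 22
else:
    z = z * (data // 13)

3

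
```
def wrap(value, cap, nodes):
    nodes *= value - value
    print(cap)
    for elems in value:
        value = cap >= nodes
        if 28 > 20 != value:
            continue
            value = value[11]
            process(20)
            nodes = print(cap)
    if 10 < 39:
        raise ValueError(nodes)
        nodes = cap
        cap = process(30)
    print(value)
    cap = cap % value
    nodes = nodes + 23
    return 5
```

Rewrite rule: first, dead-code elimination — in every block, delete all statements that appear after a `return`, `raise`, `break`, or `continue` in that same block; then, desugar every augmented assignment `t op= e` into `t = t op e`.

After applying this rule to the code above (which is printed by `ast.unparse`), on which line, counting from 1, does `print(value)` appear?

Transformed code:
def wrap(value, cap, nodes):
    nodes = nodes * (value - value)
    print(cap)
    for elems in value:
        value = cap >= nodes
        if 28 > 20 != value:
            continue
    if 10 < 39:
        raise ValueError(nodes)
    print(value)
    cap = cap % value
    nodes = nodes + 23
    return 5

10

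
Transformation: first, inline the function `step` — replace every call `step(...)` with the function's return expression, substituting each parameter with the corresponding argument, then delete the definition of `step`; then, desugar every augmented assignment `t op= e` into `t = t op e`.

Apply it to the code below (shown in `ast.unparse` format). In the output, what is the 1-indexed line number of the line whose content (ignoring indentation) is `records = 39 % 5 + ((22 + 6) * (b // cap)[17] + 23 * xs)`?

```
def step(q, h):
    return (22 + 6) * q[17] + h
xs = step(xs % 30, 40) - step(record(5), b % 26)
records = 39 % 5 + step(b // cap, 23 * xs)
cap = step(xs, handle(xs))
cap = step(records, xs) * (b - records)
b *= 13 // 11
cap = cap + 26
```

Transformed code:
xs = (22 + 6) * (xs % 30)[17] + 40 - ((22 + 6) * record(5)[17] + b % 26)
records = 39 % 5 + ((22 + 6) * (b // cap)[17] + 23 * xs)
cap = (22 + 6) * xs[17] + handle(xs)
cap = ((22 + 6) * records[17] + xs) * (b - records)
b = b * (13 // 11)
cap = cap + 26

2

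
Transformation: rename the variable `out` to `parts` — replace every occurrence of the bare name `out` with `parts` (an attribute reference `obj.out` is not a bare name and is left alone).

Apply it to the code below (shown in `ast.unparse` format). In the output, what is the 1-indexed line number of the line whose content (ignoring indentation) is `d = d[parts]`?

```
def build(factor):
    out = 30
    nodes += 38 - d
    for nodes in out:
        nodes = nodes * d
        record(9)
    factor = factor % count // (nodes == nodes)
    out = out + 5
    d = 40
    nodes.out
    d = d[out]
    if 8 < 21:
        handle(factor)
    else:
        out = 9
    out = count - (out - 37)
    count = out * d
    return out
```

Transformed code:
def build(factor):
    parts = 30
    nodes += 38 - d
    for nodes in parts:
        nodes = nodes * d
        record(9)
    factor = factor % count // (nodes == nodes)
    parts = parts + 5
    d = 40
    nodes.out
    d = d[parts]
    if 8 < 21:
        handle(factor)
    else:
        parts = 9
    parts = count - (parts - 37)
    count = parts * d
    return parts

11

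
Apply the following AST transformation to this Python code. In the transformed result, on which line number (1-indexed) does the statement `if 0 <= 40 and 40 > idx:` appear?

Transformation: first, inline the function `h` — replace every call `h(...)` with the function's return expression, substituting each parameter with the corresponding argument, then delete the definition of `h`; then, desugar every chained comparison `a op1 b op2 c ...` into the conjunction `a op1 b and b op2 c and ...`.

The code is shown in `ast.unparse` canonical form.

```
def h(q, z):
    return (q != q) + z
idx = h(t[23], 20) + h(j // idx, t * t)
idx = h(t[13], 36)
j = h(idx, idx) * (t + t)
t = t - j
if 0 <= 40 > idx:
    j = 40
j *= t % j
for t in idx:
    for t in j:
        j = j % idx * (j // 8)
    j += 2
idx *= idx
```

5

Transformed code:
idx = (t[23] != t[23]) + 20 + ((j // idx != j // idx) + t * t)
idx = (t[13] != t[13]) + 36
j = ((idx != idx) + idx) * (t + t)
t = t - j
if 0 <= 40 and 40 > idx:
    j = 40
j *= t % j
for t in idx:
    for t in j:
        j = j % idx * (j // 8)
    j += 2
idx *= idx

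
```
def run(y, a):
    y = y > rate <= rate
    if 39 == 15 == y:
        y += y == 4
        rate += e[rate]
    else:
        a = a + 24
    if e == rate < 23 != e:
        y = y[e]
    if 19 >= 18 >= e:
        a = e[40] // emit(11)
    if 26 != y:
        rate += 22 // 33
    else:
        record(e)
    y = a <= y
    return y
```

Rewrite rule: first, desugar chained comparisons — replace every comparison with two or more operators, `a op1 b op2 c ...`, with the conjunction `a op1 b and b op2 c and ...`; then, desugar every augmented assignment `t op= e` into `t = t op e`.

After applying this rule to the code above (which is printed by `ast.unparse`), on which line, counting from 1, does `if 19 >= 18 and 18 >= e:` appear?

10

Transformed code:
def run(y, a):
    y = y > rate and rate <= rate
    if 39 == 15 and 15 == y:
        y = y + (y == 4)
        rate = rate + e[rate]
    else:
        a = a + 24
    if e == rate and rate < 23 and (23 != e):
        y = y[e]
    if 19 >= 18 and 18 >= e:
        a = e[40] // emit(11)
    if 26 != y:
        rate = rate + 22 // 33
    else:
        record(e)
    y = a <= y
    return y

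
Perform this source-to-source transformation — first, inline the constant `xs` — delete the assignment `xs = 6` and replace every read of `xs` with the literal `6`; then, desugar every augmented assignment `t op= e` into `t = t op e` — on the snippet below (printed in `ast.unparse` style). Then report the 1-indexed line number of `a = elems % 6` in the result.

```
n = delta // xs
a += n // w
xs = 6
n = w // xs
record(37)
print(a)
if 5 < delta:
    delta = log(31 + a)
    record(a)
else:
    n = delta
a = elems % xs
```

Transformed code:
n = delta // 6
a = a + n // w
n = w // 6
record(37)
print(a)
if 5 < delta:
    delta = log(31 + a)
    record(a)
else:
    n = delta
a = elems % 6

11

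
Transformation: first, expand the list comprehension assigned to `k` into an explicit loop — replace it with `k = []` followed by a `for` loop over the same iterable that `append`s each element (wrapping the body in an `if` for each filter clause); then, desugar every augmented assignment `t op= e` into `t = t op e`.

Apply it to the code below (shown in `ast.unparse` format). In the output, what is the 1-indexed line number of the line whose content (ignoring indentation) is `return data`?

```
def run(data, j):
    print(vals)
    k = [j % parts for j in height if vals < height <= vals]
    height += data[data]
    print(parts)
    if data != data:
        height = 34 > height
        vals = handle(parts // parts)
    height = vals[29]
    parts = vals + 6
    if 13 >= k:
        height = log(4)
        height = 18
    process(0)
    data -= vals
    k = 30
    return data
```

20

Transformed code:
def run(data, j):
    print(vals)
    k = []
    for j in height:
        if vals < height <= vals:
            k.append(j % parts)
    height = height + data[data]
    print(parts)
    if data != data:
        height = 34 > height
        vals = handle(parts // parts)
    height = vals[29]
    parts = vals + 6
    if 13 >= k:
        height = log(4)
        height = 18
    process(0)
    data = data - vals
    k = 30
    return data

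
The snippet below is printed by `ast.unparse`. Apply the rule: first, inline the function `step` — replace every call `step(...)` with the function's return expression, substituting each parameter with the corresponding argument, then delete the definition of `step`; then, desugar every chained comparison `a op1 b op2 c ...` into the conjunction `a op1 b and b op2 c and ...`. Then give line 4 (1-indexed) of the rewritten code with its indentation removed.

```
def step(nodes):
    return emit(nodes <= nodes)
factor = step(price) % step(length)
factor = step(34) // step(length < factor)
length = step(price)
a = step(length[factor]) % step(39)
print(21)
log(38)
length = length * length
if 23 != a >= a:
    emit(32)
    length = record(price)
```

a = emit(length[factor] <= length[factor]) % emit(39 <= 39)

Transformed code:
factor = emit(price <= price) % emit(length <= length)
factor = emit(34 <= 34) // emit((length < factor) <= (length < factor))
length = emit(price <= price)
a = emit(length[factor] <= length[factor]) % emit(39 <= 39)
print(21)
log(38)
length = length * length
if 23 != a and a >= a:
    emit(32)
    length = record(price)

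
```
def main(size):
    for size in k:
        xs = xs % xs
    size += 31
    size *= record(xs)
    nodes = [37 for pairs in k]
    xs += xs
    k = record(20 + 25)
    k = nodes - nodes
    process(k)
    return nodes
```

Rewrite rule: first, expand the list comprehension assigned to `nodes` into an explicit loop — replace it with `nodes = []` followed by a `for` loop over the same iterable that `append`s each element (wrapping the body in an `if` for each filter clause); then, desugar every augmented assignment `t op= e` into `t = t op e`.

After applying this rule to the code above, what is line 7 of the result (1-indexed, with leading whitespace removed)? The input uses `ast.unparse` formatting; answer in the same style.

Transformed code:
def main(size):
    for size in k:
        xs = xs % xs
    size = size + 31
    size = size * record(xs)
    nodes = []
    for pairs in k:
        nodes.append(37)
    xs = xs + xs
    k = record(20 + 25)
    k = nodes - nodes
    process(k)
    return nodes

for pairs in k:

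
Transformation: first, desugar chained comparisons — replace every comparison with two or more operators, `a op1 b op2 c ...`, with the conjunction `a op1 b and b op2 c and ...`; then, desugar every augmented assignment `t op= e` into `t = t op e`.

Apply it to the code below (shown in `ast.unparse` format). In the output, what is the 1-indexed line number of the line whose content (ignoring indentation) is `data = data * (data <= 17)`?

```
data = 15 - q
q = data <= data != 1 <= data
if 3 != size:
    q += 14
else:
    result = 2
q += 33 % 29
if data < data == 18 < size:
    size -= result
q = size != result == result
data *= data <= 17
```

11

Transformed code:
data = 15 - q
q = data <= data and data != 1 and (1 <= data)
if 3 != size:
    q = q + 14
else:
    result = 2
q = q + 33 % 29
if data < data and data == 18 and (18 < size):
    size = size - result
q = size != result and result == result
data = data * (data <= 17)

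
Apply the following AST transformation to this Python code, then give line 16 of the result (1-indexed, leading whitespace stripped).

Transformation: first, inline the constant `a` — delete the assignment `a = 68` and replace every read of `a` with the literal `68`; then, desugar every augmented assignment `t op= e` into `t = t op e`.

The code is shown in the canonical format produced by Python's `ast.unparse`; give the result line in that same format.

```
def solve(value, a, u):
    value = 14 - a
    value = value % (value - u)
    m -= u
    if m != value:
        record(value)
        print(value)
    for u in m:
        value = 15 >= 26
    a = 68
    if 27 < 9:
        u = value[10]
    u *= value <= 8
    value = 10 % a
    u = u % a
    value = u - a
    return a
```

return 68

Transformed code:
def solve(value, a, u):
    value = 14 - 68
    value = value % (value - u)
    m = m - u
    if m != value:
        record(value)
        print(value)
    for u in m:
        value = 15 >= 26
    if 27 < 9:
        u = value[10]
    u = u * (value <= 8)
    value = 10 % 68
    u = u % 68
    value = u - 68
    return 68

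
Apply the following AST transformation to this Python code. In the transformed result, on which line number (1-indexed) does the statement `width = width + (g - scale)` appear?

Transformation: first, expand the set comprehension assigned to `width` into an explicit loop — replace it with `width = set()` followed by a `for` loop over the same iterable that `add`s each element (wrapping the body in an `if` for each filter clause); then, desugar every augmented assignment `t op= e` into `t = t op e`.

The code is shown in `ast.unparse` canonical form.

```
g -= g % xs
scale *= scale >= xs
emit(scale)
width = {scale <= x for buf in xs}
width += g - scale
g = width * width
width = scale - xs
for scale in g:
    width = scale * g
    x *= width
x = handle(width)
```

Transformed code:
g = g - g % xs
scale = scale * (scale >= xs)
emit(scale)
width = set()
for buf in xs:
    width.add(scale <= x)
width = width + (g - scale)
g = width * width
width = scale - xs
for scale in g:
    width = scale * g
    x = x * width
x = handle(width)

7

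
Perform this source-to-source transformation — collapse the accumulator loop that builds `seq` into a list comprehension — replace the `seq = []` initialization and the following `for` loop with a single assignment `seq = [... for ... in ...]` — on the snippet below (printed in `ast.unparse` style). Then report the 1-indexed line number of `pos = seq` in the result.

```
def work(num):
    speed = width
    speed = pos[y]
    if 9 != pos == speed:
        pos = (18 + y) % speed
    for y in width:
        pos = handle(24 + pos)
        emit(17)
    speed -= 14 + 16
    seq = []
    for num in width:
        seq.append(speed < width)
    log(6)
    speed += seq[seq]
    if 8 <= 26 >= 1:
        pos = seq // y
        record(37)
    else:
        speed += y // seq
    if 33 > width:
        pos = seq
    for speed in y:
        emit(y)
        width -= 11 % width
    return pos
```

19

Transformed code:
def work(num):
    speed = width
    speed = pos[y]
    if 9 != pos == speed:
        pos = (18 + y) % speed
    for y in width:
        pos = handle(24 + pos)
        emit(17)
    speed -= 14 + 16
    seq = [speed < width for num in width]
    log(6)
    speed += seq[seq]
    if 8 <= 26 >= 1:
        pos = seq // y
        record(37)
    else:
        speed += y // seq
    if 33 > width:
        pos = seq
    for speed in y:
        emit(y)
        width -= 11 % width
    return pos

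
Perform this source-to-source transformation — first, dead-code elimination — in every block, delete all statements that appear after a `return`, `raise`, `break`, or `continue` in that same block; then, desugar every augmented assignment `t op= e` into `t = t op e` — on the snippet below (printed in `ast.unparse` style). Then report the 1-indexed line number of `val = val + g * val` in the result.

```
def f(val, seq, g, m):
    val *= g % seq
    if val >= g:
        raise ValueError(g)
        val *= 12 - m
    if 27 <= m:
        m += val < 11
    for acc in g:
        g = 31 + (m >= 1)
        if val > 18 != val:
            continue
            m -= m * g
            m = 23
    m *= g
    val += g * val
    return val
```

Transformed code:
def f(val, seq, g, m):
    val = val * (g % seq)
    if val >= g:
        raise ValueError(g)
    if 27 <= m:
        m = m + (val < 11)
    for acc in g:
        g = 31 + (m >= 1)
        if val > 18 != val:
            continue
    m = m * g
    val = val + g * val
    return val

12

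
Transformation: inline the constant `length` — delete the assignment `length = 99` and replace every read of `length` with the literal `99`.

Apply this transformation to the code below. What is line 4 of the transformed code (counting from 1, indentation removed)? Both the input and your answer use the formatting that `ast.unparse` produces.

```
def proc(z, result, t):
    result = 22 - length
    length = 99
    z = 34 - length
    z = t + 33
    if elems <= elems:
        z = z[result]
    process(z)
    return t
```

Transformed code:
def proc(z, result, t):
    result = 22 - 99
    z = 34 - 99
    z = t + 33
    if elems <= elems:
        z = z[result]
    process(z)
    return t

z = t + 33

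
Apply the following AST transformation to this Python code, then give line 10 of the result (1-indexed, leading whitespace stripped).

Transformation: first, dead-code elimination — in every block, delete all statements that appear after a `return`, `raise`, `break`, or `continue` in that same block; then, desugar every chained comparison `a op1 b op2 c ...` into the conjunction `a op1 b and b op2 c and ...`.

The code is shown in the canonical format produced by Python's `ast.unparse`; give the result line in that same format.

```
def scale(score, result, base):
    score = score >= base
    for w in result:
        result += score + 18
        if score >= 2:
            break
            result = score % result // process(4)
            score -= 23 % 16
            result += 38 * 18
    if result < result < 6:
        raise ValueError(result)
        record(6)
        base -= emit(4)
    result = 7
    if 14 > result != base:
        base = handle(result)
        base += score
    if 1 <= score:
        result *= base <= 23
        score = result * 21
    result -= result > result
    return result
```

if 14 > result and result != base:

Transformed code:
def scale(score, result, base):
    score = score >= base
    for w in result:
        result += score + 18
        if score >= 2:
            break
    if result < result and result < 6:
        raise ValueError(result)
    result = 7
    if 14 > result and result != base:
        base = handle(result)
        base += score
    if 1 <= score:
        result *= base <= 23
        score = result * 21
    result -= result > result
    return result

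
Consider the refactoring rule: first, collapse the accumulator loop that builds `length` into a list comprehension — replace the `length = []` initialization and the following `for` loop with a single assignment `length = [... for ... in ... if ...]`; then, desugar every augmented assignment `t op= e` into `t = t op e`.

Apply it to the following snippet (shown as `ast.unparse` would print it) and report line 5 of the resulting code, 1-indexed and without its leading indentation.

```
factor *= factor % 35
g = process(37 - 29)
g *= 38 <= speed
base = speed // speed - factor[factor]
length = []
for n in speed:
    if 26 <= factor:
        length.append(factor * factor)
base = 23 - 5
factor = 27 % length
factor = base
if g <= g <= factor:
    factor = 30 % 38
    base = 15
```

Transformed code:
factor = factor * (factor % 35)
g = process(37 - 29)
g = g * (38 <= speed)
base = speed // speed - factor[factor]
length = [factor * factor for n in speed if 26 <= factor]
base = 23 - 5
factor = 27 % length
factor = base
if g <= g <= factor:
    factor = 30 % 38
    base = 15

length = [factor * factor for n in speed if 26 <= factor]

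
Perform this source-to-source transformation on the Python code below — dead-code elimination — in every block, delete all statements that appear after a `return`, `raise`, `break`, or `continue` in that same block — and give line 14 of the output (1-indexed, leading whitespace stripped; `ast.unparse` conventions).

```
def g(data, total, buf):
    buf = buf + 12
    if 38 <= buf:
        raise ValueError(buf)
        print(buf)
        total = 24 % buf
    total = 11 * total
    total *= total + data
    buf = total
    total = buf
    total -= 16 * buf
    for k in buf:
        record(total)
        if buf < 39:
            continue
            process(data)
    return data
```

return data

Transformed code:
def g(data, total, buf):
    buf = buf + 12
    if 38 <= buf:
        raise ValueError(buf)
    total = 11 * total
    total *= total + data
    buf = total
    total = buf
    total -= 16 * buf
    for k in buf:
        record(total)
        if buf < 39:
            continue
    return data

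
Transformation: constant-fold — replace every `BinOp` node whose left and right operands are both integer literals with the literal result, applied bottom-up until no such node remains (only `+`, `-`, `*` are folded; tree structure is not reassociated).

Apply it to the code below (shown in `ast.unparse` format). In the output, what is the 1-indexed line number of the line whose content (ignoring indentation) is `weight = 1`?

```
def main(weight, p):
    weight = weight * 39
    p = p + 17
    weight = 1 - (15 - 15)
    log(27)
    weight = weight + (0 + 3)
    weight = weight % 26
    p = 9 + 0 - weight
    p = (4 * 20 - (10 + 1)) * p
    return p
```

Transformed code:
def main(weight, p):
    weight = weight * 39
    p = p + 17
    weight = 1
    log(27)
    weight = weight + 3
    weight = weight % 26
    p = 9 - weight
    p = 69 * p
    return p

4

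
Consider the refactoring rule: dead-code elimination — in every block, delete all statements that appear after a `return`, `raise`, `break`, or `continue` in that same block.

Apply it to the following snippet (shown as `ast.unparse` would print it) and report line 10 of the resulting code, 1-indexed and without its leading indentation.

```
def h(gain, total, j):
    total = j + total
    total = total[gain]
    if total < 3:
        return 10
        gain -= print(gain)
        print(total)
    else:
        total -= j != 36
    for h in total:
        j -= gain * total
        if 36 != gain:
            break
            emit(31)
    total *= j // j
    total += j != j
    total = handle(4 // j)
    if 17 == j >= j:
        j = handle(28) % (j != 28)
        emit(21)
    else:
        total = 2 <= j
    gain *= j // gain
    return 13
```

if 36 != gain:

Transformed code:
def h(gain, total, j):
    total = j + total
    total = total[gain]
    if total < 3:
        return 10
    else:
        total -= j != 36
    for h in total:
        j -= gain * total
        if 36 != gain:
            break
    total *= j // j
    total += j != j
    total = handle(4 // j)
    if 17 == j >= j:
        j = handle(28) % (j != 28)
        emit(21)
    else:
        total = 2 <= j
    gain *= j // gain
    return 13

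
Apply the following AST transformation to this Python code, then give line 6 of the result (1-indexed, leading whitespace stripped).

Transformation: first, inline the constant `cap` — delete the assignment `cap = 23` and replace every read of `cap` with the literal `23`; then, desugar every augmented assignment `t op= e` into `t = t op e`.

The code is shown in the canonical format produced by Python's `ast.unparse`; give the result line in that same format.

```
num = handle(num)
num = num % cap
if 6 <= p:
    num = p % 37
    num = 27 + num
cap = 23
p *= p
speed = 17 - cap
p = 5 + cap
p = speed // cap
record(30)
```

p = p * p

Transformed code:
num = handle(num)
num = num % 23
if 6 <= p:
    num = p % 37
    num = 27 + num
p = p * p
speed = 17 - 23
p = 5 + 23
p = speed // 23
record(30)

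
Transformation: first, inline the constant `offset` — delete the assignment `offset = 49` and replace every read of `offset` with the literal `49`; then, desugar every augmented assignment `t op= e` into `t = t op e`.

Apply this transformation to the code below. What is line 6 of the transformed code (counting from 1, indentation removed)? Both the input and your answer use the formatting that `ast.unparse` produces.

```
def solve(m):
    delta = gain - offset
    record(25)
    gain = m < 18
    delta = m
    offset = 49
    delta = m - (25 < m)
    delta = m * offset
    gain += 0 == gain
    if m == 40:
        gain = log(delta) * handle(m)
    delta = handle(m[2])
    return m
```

delta = m - (25 < m)

Transformed code:
def solve(m):
    delta = gain - 49
    record(25)
    gain = m < 18
    delta = m
    delta = m - (25 < m)
    delta = m * 49
    gain = gain + (0 == gain)
    if m == 40:
        gain = log(delta) * handle(m)
    delta = handle(m[2])
    return m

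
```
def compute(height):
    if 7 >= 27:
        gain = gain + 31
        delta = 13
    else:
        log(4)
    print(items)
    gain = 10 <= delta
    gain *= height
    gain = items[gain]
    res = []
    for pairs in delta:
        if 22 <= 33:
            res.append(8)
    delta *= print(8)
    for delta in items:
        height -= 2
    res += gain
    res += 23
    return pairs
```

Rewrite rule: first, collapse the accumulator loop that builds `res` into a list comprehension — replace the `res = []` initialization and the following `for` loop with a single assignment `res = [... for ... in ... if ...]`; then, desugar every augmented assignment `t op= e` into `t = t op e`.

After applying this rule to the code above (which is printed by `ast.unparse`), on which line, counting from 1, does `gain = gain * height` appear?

Transformed code:
def compute(height):
    if 7 >= 27:
        gain = gain + 31
        delta = 13
    else:
        log(4)
    print(items)
    gain = 10 <= delta
    gain = gain * height
    gain = items[gain]
    res = [8 for pairs in delta if 22 <= 33]
    delta = delta * print(8)
    for delta in items:
        height = height - 2
    res = res + gain
    res = res + 23
    return pairs

9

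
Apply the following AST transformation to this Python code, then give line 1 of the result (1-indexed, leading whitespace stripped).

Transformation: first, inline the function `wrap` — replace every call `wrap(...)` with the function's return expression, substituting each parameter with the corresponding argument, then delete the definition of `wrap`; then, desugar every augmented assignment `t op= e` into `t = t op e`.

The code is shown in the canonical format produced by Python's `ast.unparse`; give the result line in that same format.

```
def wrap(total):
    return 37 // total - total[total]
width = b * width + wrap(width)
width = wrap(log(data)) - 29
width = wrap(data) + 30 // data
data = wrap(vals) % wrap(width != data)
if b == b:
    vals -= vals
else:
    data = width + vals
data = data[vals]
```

Transformed code:
width = b * width + (37 // width - width[width])
width = 37 // log(data) - log(data)[log(data)] - 29
width = 37 // data - data[data] + 30 // data
data = (37 // vals - vals[vals]) % (37 // (width != data) - (width != data)[width != data])
if b == b:
    vals = vals - vals
else:
    data = width + vals
data = data[vals]

width = b * width + (37 // width - width[width])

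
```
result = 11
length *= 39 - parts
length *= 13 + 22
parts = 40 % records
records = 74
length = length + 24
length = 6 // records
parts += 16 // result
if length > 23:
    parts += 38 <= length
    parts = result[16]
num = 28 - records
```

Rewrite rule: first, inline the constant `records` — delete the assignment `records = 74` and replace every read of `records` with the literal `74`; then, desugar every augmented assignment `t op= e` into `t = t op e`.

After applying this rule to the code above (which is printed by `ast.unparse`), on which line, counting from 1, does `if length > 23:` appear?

8

Transformed code:
result = 11
length = length * (39 - parts)
length = length * (13 + 22)
parts = 40 % 74
length = length + 24
length = 6 // 74
parts = parts + 16 // result
if length > 23:
    parts = parts + (38 <= length)
    parts = result[16]
num = 28 - 74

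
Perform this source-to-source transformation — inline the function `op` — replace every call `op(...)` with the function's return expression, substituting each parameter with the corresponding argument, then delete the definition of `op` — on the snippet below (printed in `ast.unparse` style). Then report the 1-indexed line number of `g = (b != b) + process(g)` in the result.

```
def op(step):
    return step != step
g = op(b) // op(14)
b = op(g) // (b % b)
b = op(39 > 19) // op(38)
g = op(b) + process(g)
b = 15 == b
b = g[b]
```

4

Transformed code:
g = (b != b) // (14 != 14)
b = (g != g) // (b % b)
b = ((39 > 19) != (39 > 19)) // (38 != 38)
g = (b != b) + process(g)
b = 15 == b
b = g[b]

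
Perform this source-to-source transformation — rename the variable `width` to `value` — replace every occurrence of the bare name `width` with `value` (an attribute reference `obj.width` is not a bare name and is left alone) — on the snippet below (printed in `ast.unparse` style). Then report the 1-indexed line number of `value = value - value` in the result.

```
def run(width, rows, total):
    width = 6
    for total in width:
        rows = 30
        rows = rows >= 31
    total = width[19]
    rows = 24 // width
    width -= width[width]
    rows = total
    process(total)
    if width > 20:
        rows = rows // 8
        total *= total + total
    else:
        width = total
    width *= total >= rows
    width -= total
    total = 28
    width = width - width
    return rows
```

Transformed code:
def run(value, rows, total):
    value = 6
    for total in value:
        rows = 30
        rows = rows >= 31
    total = value[19]
    rows = 24 // value
    value -= value[value]
    rows = total
    process(total)
    if value > 20:
        rows = rows // 8
        total *= total + total
    else:
        value = total
    value *= total >= rows
    value -= total
    total = 28
    value = value - value
    return rows

19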